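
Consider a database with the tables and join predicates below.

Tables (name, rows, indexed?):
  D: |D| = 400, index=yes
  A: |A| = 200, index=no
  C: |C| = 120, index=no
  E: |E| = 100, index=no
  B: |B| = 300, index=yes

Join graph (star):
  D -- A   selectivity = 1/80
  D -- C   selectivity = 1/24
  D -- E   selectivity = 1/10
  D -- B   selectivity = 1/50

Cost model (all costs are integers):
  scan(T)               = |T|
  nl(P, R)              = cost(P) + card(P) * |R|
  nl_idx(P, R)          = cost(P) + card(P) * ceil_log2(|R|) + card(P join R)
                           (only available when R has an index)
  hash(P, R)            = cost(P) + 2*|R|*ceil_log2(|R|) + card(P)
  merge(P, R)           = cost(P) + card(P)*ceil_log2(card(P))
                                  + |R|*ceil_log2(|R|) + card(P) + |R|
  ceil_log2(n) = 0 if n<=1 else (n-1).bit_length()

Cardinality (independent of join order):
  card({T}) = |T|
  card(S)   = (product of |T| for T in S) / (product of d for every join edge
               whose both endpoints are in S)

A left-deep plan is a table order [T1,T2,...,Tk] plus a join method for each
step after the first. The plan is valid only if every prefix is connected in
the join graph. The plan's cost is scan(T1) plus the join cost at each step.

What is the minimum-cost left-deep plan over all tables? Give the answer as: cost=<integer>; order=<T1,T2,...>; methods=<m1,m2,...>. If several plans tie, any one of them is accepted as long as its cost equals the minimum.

cost=47480; order=A,D,C,B,E; methods=nl_idx,hash,hash,hash

Selinger DP (subsets sized 1..n):
  {D}: scan cost=400, card=400
  {A}: scan cost=200, card=200
  {C}: scan cost=120, card=120
  {E}: scan cost=100, card=100
  {B}: scan cost=300, card=300
  {AD}: card=1000; try (D,nl_idx)→3000, (A,hash)→4000, (D,merge)→6000, (A,merge)→6200, (D,hash)→7600, (D,nl)→80200 …(+1); best=3000 via (D,nl_idx)
  {CD}: card=2000; try (C,hash)→2480, (D,nl_idx)→3200, (D,merge)→5080, (C,merge)→5360, (D,hash)→7440, (D,nl)→48120 …(+1); best=2480 via (C,hash)
  {DE}: card=4000; try (E,hash)→2200, (D,merge)→4900, (D,nl_idx)→5000, (E,merge)→5200, (D,hash)→7400, (D,nl)→40100 …(+1); best=2200 via (E,hash)
  {BD}: card=2400; try (D,nl_idx)→5400, (B,hash)→6200, (B,nl_idx)→6400, (D,merge)→7300, (B,merge)→7400, (D,hash)→7800 …(+2); best=5400 via (D,nl_idx)
  {ACD}: card=5000; try (C,hash)→5680, (A,hash)→7680, (C,merge)→14960, (A,merge)→28280, (C,nl)→123000, (A,nl)→402480; best=5680 via (C,hash)
  {ADE}: card=10000; try (E,hash)→5400, (A,hash)→9400, (E,merge)→14800, (A,merge)→56000, (E,nl)→103000, (A,nl)→802200; best=5400 via (E,hash)
  {ABD}: card=6000; try (B,hash)→9400, (A,hash)→11000, (B,merge)→17000, (B,nl_idx)→18000, (A,merge)→38400, (B,nl)→303000 …(+1); best=9400 via (B,hash)
  {CDE}: card=20000; try (E,hash)→5880, (C,hash)→7880, (E,merge)→27280, (C,merge)→55160, (E,nl)→202480, (C,nl)→482200; best=5880 via (E,hash)
  {BCD}: card=12000; try (C,hash)→9480, (B,hash)→9880, (B,merge)→29480, (B,nl_idx)→32480, (C,merge)→37560, (C,nl)→293400 …(+1); best=9480 via (C,hash)
  {BDE}: card=24000; try (E,hash)→9200, (B,hash)→11600, (E,merge)→37400, (B,merge)→57200, (B,nl_idx)→62200, (E,nl)→245400 …(+1); best=9200 via (E,hash)
  {ACDE}: card=50000; try (E,hash)→12080, (C,hash)→17080, (A,hash)→29080, (E,merge)→76480, (C,merge)→156360, (A,merge)→327680 …(+3); best=12080 via (E,hash)
  {ABCD}: card=30000; try (B,hash)→16080, (C,hash)→17080, (A,hash)→24680, (B,merge)→78680, (B,nl_idx)→80680, (C,merge)→94360 …(+4); best=16080 via (B,hash)
  {ABDE}: card=60000; try (E,hash)→16800, (B,hash)→20800, (A,hash)→36400, (E,merge)→94200, (B,nl_idx)→155400, (B,merge)→158400 …(+4); best=16800 via (E,hash)
  {BCDE}: card=120000; try (E,hash)→22880, (B,hash)→31280, (C,hash)→34880, (E,merge)→190280, (B,nl_idx)→305880, (B,merge)→328880 …(+4); best=22880 via (E,hash)
  {ABCDE}: card=300000; try (E,hash)→47480, (B,hash)→67480, (C,hash)→78480, (A,hash)→146080, (E,merge)→496880, (B,nl_idx)→762080 …(+7); best=47480 via (E,hash)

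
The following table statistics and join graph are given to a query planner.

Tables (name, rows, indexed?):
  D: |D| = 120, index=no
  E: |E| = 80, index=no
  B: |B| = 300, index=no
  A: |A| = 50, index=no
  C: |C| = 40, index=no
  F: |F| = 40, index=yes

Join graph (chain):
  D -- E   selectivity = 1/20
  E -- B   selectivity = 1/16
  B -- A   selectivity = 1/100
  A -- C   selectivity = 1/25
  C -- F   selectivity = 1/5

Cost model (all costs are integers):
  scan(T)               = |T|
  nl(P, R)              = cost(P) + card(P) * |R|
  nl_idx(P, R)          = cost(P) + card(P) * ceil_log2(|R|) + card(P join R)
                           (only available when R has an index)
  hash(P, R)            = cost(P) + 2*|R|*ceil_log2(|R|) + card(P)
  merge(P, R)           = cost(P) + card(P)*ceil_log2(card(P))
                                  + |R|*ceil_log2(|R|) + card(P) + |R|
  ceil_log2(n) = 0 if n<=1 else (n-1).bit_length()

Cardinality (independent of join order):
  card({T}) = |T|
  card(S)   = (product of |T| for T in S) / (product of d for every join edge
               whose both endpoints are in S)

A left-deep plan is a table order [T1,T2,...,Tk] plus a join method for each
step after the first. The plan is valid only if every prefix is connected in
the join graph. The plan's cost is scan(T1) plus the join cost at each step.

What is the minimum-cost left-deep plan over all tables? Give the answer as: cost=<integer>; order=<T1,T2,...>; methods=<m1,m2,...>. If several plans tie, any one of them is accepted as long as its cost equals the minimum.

Selinger DP (subsets sized 1..n):
  {D}: scan cost=120, card=120
  {E}: scan cost=80, card=80
  {B}: scan cost=300, card=300
  {A}: scan cost=50, card=50
  {C}: scan cost=40, card=40
  {F}: scan cost=40, card=40
  {DE}: card=480; try (E,hash)→1360, (D,merge)→1680, (E,merge)→1720, (D,hash)→1840, (D,nl)→9680, (E,nl)→9720; best=1360 via (E,hash)
  {BE}: card=1500; try (E,hash)→1720, (B,merge)→3720, (E,merge)→3940, (B,hash)→5560, (B,nl)→24080, (E,nl)→24300; best=1720 via (E,hash)
  {AB}: card=150; try (A,hash)→1200, (B,merge)→3400, (A,merge)→3650, (B,hash)→5500, (B,nl)→15050, (A,nl)→15300; best=1200 via (A,hash)
  {AC}: card=80; try (C,hash)→580, (A,merge)→670, (C,merge)→680, (A,hash)→680, (A,nl)→2040, (C,nl)→2050; best=580 via (C,hash)
  {CF}: card=320; try (F,hash)→560, (C,hash)→560, (F,merge)→600, (F,nl_idx)→600, (C,merge)→600, (F,nl)→1640 …(+1); best=560 via (F,hash)
  {BDE}: card=9000; try (D,hash)→4900, (B,hash)→7240, (B,merge)→9160, (D,merge)→20680, (B,nl)→145360, (D,nl)→181720; best=4900 via (D,hash)
  {ABE}: card=750; try (E,hash)→2470, (E,merge)→3190, (A,hash)→3820, (E,nl)→13200, (A,merge)→20070, (A,nl)→76720; best=2470 via (E,hash)
  {ABC}: card=240; try (C,hash)→1830, (C,merge)→2830, (B,merge)→4220, (B,hash)→6060, (C,nl)→7200, (B,nl)→24580; best=1830 via (C,hash)
  {ACF}: card=640; try (F,hash)→1140, (A,hash)→1480, (F,merge)→1500, (F,nl_idx)→1700, (F,nl)→3780, (A,merge)→4110 …(+1); best=1140 via (F,hash)
  {ABDE}: card=4500; try (D,hash)→4900, (D,merge)→11680, (A,hash)→14500, (D,nl)→92470, (A,merge)→140250, (A,nl)→454900; best=4900 via (D,hash)
  {ABCE}: card=1200; try (E,hash)→3190, (C,hash)→3700, (E,merge)→4630, (C,merge)→11000, (E,nl)→21030, (C,nl)→32470; best=3190 via (E,hash)
  {ABCF}: card=1920; try (F,hash)→2550, (F,merge)→4270, (F,nl_idx)→5190, (B,hash)→7180, (B,merge)→11180, (F,nl)→11430 …(+1); best=2550 via (F,hash)
  {ABCDE}: card=7200; try (D,hash)→6070, (C,hash)→9880, (D,merge)→18550, (C,merge)→68180, (D,nl)→147190, (C,nl)→184900; best=6070 via (D,hash)
  {ABCEF}: card=9600; try (F,hash)→4870, (E,hash)→5590, (F,merge)→17870, (F,nl_idx)→19990, (E,merge)→26230, (F,nl)→51190 …(+1); best=4870 via (F,hash)
  {ABCDEF}: card=57600; try (F,hash)→13750, (D,hash)→16150, (F,nl_idx)→106870, (F,merge)→107150, (D,merge)→149830, (F,nl)→294070 …(+1); best=13750 via (F,hash)

cost=13750; order=B,A,C,E,D,F; methods=hash,hash,hash,hash,hash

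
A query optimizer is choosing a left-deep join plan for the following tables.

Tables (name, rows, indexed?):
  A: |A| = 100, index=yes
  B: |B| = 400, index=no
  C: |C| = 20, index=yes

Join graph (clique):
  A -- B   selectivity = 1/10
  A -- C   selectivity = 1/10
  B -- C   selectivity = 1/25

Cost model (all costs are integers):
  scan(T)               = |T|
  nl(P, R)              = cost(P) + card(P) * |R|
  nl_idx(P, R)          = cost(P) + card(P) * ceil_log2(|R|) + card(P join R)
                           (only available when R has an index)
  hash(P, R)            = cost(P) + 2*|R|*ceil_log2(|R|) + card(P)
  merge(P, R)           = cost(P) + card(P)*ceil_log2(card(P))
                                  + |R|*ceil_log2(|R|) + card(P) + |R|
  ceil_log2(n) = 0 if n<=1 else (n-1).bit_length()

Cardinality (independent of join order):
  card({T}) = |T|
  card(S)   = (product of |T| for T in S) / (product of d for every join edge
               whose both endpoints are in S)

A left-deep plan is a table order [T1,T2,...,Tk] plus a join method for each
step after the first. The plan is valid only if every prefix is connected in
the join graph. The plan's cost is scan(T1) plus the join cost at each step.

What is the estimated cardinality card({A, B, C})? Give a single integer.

Tables in S: A(100), B(400), C(20)
Edges inside S: A-B(d=10), A-C(d=10), B-C(d=25)
numerator = 100 * 400 * 20 = 800000
denominator = 10 * 10 * 25 = 2500
card(S) = 800000 / 2500 = 320

320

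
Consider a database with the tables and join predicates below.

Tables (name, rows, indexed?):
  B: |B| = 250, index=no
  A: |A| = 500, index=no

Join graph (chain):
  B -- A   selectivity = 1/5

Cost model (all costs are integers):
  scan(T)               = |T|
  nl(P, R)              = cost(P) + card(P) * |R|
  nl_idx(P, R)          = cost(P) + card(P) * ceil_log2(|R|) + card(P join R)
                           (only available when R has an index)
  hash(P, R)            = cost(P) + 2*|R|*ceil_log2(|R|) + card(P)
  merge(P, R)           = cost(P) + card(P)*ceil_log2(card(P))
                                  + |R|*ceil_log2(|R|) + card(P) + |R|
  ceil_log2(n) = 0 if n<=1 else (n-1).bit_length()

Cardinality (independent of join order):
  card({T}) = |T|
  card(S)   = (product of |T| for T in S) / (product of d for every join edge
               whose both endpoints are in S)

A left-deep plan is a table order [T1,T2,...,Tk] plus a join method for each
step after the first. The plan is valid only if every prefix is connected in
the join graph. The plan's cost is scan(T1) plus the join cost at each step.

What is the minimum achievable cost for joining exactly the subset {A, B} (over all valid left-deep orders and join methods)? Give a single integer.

Selinger DP over subsets of {A,B}:
  {B}: scan cost=250, card=250
  {A}: scan cost=500, card=500
  {AB}: card=25000; try (B,hash)→5000, (A,merge)→7500, (B,merge)→7750, (A,hash)→9500, (A,nl)→125250, (B,nl)→125500; best=5000 via (B,hash)

5000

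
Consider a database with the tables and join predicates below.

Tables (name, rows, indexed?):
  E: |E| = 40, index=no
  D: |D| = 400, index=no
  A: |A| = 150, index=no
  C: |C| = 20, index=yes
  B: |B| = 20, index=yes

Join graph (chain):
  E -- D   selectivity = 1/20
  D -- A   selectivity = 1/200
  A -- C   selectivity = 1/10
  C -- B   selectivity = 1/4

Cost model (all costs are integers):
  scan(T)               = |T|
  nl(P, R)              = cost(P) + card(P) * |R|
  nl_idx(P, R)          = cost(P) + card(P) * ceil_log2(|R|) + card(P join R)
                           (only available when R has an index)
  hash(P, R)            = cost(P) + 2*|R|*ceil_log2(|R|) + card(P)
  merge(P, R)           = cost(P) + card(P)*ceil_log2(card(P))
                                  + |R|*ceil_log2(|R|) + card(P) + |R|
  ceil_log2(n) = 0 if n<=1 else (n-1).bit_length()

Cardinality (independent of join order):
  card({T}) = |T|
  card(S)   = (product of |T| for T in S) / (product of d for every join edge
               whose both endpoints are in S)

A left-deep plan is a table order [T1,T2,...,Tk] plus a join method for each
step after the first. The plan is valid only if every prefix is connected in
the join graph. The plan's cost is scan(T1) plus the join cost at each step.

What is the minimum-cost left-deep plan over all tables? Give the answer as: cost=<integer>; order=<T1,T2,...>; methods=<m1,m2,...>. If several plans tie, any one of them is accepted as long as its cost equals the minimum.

cost=6180; order=D,A,C,E,B; methods=hash,hash,hash,hash

Selinger DP (subsets sized 1..n):
  {E}: scan cost=40, card=40
  {D}: scan cost=400, card=400
  {A}: scan cost=150, card=150
  {C}: scan cost=20, card=20
  {B}: scan cost=20, card=20
  {DE}: card=800; try (E,hash)→1280, (D,merge)→4320, (E,merge)→4680, (D,hash)→7280, (D,nl)→16040, (E,nl)→16400; best=1280 via (E,hash)
  {AD}: card=300; try (A,hash)→3200, (D,merge)→5500, (A,merge)→5750, (D,hash)→7500, (D,nl)→60150, (A,nl)→60400; best=3200 via (A,hash)
  {AC}: card=300; try (C,hash)→500, (C,nl_idx)→1200, (A,merge)→1490, (C,merge)→1620, (A,hash)→2440, (A,nl)→3020 …(+1); best=500 via (C,hash)
  {BC}: card=100; try (C,nl_idx)→220, (B,nl_idx)→220, (C,hash)→240, (B,hash)→240, (C,merge)→260, (B,merge)→260 …(+2); best=220 via (C,nl_idx)
  {ADE}: card=600; try (E,hash)→3980, (A,hash)→4480, (E,merge)→6480, (A,merge)→11430, (E,nl)→15200, (A,nl)→121280; best=3980 via (E,hash)
  {ACD}: card=600; try (C,hash)→3700, (C,nl_idx)→5300, (C,merge)→6320, (D,merge)→7500, (D,hash)→8000, (C,nl)→9200 …(+1); best=3700 via (C,hash)
  {ABC}: card=1500; try (B,hash)→1000, (A,merge)→2370, (A,hash)→2720, (B,nl_idx)→3500, (B,merge)→3620, (B,nl)→6500 …(+1); best=1000 via (B,hash)
  {ACDE}: card=1200; try (E,hash)→4780, (C,hash)→4780, (C,nl_idx)→8180, (E,merge)→10580, (C,merge)→10700, (C,nl)→15980 …(+1); best=4780 via (E,hash)
  {ABCD}: card=3000; try (B,hash)→4500, (D,hash)→9700, (B,nl_idx)→9700, (B,merge)→10420, (B,nl)→15700, (D,merge)→23000 …(+1); best=4500 via (B,hash)
  {ABCDE}: card=6000; try (B,hash)→6180, (E,hash)→7980, (B,nl_idx)→16780, (B,merge)→19300, (B,nl)→28780, (E,merge)→43780 …(+1); best=6180 via (B,hash)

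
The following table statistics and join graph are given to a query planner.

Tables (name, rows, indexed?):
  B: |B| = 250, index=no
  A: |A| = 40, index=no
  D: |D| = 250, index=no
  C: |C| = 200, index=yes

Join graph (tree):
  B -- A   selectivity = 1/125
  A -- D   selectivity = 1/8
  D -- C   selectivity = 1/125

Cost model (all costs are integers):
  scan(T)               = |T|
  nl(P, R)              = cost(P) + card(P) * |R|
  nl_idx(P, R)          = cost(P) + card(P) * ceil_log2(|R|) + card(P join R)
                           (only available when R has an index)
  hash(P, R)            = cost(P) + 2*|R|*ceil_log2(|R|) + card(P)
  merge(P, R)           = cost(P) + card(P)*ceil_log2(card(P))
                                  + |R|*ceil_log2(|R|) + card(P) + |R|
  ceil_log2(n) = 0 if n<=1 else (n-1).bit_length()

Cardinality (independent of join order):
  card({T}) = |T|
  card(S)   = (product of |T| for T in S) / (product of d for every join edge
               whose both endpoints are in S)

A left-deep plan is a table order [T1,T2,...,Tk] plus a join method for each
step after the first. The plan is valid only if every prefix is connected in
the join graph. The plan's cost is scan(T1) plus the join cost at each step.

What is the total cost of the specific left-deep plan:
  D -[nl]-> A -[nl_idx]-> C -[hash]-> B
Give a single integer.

step 1: scan D: cost=250, card=250
step 2: join A via nl
    card(P join A) = 250*40/(8) = 1250
    cost = 250 + 250*40 = 10250
step 3: join C via nl_idx
    card(P join C) = 1250*200/(125) = 2000
    cost = 10250 + 1250*8 + 2000 = 22250
step 4: join B via hash
    card(P join B) = 2000*250/(125) = 4000
    cost = 22250 + 2*250*8 + 2000 = 28250

28250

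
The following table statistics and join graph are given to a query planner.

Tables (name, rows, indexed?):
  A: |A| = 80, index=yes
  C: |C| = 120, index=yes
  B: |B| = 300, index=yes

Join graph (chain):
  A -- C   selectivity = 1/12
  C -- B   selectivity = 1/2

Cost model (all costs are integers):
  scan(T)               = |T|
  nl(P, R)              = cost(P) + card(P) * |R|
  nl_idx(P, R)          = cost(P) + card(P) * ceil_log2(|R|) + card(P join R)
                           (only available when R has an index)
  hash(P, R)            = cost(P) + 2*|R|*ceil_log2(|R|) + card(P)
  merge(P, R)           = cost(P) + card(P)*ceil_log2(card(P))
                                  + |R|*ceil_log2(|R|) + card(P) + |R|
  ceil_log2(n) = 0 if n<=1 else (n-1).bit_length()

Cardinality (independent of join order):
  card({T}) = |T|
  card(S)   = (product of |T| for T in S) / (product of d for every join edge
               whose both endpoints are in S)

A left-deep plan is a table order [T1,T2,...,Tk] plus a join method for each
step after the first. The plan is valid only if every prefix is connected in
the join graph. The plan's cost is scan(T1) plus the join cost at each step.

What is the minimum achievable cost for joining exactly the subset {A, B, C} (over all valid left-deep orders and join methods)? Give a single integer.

Selinger DP over subsets of {A,B,C}:
  {A}: scan cost=80, card=80
  {C}: scan cost=120, card=120
  {B}: scan cost=300, card=300
  {AC}: card=800; try (A,hash)→1360, (C,nl_idx)→1440, (C,merge)→1680, (A,merge)→1720, (A,nl_idx)→1760, (C,hash)→1840 …(+2); best=1360 via (A,hash)
  {BC}: card=18000; try (C,hash)→2280, (B,merge)→4080, (C,merge)→4260, (B,hash)→5640, (B,nl_idx)→19200, (C,nl_idx)→20400 …(+2); best=2280 via (C,hash)
  {ABC}: card=120000; try (B,hash)→7560, (B,merge)→13160, (A,hash)→21400, (B,nl_idx)→128560, (B,nl)→241360, (A,nl_idx)→248280 …(+2); best=7560 via (B,hash)

7560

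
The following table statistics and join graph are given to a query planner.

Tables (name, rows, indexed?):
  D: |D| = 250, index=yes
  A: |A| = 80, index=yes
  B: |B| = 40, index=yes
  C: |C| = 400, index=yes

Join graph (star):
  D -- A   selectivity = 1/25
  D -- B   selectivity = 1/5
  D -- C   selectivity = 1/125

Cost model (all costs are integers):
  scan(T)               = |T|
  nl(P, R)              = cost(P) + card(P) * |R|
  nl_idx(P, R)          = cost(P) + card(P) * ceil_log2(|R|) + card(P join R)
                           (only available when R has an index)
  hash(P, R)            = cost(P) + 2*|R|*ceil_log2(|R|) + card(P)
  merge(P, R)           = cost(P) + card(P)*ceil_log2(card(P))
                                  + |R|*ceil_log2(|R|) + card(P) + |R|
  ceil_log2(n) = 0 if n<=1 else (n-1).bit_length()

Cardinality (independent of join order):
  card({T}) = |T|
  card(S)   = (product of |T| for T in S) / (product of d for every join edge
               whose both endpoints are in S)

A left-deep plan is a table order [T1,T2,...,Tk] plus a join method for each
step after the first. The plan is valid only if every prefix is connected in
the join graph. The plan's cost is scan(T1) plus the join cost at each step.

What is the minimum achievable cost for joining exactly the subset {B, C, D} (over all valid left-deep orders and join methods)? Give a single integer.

4580

Selinger DP over subsets of {B,C,D}:
  {D}: scan cost=250, card=250
  {B}: scan cost=40, card=40
  {C}: scan cost=400, card=400
  {BD}: card=2000; try (B,hash)→980, (D,nl_idx)→2360, (D,merge)→2570, (B,merge)→2780, (B,nl_idx)→3750, (D,hash)→4080 …(+2); best=980 via (B,hash)
  {CD}: card=800; try (C,nl_idx)→3300, (D,nl_idx)→4400, (D,hash)→4800, (C,merge)→6500, (D,merge)→6650, (C,hash)→7700 …(+2); best=3300 via (C,nl_idx)
  {BCD}: card=6400; try (B,hash)→4580, (C,hash)→10180, (B,merge)→12380, (B,nl_idx)→14500, (C,nl_idx)→25380, (C,merge)→28980 …(+2); best=4580 via (B,hash)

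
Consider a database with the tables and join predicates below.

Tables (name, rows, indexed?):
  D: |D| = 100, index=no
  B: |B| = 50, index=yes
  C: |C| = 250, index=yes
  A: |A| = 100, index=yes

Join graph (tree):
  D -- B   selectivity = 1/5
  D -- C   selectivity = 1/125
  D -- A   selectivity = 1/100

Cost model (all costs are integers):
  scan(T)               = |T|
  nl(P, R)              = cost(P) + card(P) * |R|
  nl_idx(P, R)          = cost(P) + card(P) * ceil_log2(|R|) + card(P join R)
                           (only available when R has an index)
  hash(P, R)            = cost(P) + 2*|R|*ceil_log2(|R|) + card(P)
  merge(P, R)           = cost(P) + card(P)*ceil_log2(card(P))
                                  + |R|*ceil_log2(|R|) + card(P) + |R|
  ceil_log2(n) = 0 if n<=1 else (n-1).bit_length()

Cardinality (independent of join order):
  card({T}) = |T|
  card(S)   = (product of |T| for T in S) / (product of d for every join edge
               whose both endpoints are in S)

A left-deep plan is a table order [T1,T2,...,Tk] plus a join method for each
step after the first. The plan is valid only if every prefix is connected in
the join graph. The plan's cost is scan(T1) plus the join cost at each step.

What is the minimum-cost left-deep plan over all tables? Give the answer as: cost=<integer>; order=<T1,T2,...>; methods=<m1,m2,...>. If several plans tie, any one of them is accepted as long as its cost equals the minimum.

Selinger DP (subsets sized 1..n):
  {D}: scan cost=100, card=100
  {B}: scan cost=50, card=50
  {C}: scan cost=250, card=250
  {A}: scan cost=100, card=100
  {BD}: card=1000; try (B,hash)→800, (D,merge)→1200, (B,merge)→1250, (D,hash)→1500, (B,nl_idx)→1700, (D,nl)→5050 …(+1); best=800 via (B,hash)
  {CD}: card=200; try (C,nl_idx)→1100, (D,hash)→1900, (C,merge)→3150, (D,merge)→3300, (C,hash)→4200, (C,nl)→25100 …(+1); best=1100 via (C,nl_idx)
  {AD}: card=100; try (A,nl_idx)→900, (D,hash)→1600, (A,hash)→1600, (D,merge)→1700, (A,merge)→1700, (D,nl)→10100 …(+1); best=900 via (A,nl_idx)
  {BCD}: card=2000; try (B,hash)→1900, (B,merge)→3250, (B,nl_idx)→4300, (C,hash)→5800, (C,nl_idx)→10800, (B,nl)→11100 …(+2); best=1900 via (B,hash)
  {ABD}: card=1000; try (B,hash)→1600, (B,merge)→2050, (B,nl_idx)→2500, (A,hash)→3200, (B,nl)→5900, (A,nl_idx)→8800 …(+2); best=1600 via (B,hash)
  {ACD}: card=200; try (C,nl_idx)→1900, (A,hash)→2700, (A,nl_idx)→2700, (A,merge)→3700, (C,merge)→3950, (C,hash)→5000 …(+2); best=1900 via (C,nl_idx)
  {ABCD}: card=2000; try (B,hash)→2700, (B,merge)→4050, (B,nl_idx)→5100, (A,hash)→5300, (C,hash)→6600, (C,nl_idx)→11600 …(+6); best=2700 via (B,hash)

cost=2700; order=D,A,C,B; methods=nl_idx,nl_idx,hash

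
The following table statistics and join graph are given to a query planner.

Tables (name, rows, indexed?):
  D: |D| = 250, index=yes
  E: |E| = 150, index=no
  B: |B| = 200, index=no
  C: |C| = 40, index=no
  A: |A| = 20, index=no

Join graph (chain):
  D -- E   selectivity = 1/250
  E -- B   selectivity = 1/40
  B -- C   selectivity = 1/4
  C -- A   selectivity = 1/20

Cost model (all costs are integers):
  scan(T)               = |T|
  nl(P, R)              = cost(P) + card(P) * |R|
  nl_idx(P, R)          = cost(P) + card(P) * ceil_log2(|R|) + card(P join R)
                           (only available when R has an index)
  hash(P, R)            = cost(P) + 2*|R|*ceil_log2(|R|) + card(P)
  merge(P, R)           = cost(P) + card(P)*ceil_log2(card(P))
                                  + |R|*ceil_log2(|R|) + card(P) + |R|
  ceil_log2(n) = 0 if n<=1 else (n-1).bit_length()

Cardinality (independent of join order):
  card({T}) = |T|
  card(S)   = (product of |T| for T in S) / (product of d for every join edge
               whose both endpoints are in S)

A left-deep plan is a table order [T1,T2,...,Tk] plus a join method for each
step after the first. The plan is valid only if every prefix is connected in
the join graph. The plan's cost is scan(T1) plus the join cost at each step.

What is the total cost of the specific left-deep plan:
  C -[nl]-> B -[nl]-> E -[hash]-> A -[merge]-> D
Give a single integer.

step 1: scan C: cost=40, card=40
step 2: join B via nl
    card(P join B) = 40*200/(4) = 2000
    cost = 40 + 40*200 = 8040
step 3: join E via nl
    card(P join E) = 2000*150/(40) = 7500
    cost = 8040 + 2000*150 = 308040
step 4: join A via hash
    card(P join A) = 7500*20/(20) = 7500
    cost = 308040 + 2*20*5 + 7500 = 315740
step 5: join D via merge
    card(P join D) = 7500*250/(250) = 7500
    cost = 315740 + 7500*13 + 250*8 + 7500 + 250 = 422990

422990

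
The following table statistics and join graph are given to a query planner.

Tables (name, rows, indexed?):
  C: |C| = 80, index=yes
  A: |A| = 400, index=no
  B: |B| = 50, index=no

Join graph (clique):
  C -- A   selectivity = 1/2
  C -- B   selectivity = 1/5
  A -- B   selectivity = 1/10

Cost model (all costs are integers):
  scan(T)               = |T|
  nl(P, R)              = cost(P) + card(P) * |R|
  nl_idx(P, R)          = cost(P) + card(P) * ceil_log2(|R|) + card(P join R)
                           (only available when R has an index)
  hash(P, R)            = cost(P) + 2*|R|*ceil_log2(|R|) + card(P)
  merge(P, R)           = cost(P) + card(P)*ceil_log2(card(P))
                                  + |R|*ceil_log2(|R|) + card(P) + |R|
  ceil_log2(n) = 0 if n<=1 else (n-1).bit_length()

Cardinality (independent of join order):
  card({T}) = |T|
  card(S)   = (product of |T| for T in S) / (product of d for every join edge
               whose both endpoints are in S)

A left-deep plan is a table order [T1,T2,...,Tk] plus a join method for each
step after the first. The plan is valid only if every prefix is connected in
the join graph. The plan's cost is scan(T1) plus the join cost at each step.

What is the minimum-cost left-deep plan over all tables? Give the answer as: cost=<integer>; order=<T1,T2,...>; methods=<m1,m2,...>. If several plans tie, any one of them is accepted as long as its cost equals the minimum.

Selinger DP (subsets sized 1..n):
  {C}: scan cost=80, card=80
  {A}: scan cost=400, card=400
  {B}: scan cost=50, card=50
  {AC}: card=16000; try (C,hash)→1920, (A,merge)→4720, (C,merge)→5040, (A,hash)→7360, (C,nl_idx)→19200, (A,nl)→32080 …(+1); best=1920 via (C,hash)
  {BC}: card=800; try (B,hash)→760, (C,merge)→1040, (B,merge)→1070, (C,nl_idx)→1200, (C,hash)→1220, (C,nl)→4050 …(+1); best=760 via (B,hash)
  {AB}: card=2000; try (B,hash)→1400, (A,merge)→4400, (B,merge)→4750, (A,hash)→7300, (A,nl)→20050, (B,nl)→20400; best=1400 via (B,hash)
  {ABC}: card=16000; try (C,hash)→4520, (A,hash)→8760, (A,merge)→13560, (B,hash)→18520, (C,merge)→26040, (C,nl_idx)→31400 …(+4); best=4520 via (C,hash)

cost=4520; order=A,B,C; methods=hash,hash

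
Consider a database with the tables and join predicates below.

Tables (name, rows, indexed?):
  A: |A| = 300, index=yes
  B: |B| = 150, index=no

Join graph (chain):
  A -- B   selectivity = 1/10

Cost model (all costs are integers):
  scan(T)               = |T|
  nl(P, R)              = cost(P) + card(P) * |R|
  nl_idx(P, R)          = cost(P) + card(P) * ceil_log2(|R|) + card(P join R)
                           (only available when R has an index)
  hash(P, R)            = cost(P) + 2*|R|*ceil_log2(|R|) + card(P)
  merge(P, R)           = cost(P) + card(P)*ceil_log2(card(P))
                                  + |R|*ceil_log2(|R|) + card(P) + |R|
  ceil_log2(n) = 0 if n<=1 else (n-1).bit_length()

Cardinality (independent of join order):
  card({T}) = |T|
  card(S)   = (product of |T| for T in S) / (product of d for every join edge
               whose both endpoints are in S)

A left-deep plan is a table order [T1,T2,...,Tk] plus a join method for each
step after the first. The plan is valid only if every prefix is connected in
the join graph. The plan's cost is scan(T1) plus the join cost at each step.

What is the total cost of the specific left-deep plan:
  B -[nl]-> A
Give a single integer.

step 1: scan B: cost=150, card=150
step 2: join A via nl
    card(P join A) = 150*300/(10) = 4500
    cost = 150 + 150*300 = 45150

45150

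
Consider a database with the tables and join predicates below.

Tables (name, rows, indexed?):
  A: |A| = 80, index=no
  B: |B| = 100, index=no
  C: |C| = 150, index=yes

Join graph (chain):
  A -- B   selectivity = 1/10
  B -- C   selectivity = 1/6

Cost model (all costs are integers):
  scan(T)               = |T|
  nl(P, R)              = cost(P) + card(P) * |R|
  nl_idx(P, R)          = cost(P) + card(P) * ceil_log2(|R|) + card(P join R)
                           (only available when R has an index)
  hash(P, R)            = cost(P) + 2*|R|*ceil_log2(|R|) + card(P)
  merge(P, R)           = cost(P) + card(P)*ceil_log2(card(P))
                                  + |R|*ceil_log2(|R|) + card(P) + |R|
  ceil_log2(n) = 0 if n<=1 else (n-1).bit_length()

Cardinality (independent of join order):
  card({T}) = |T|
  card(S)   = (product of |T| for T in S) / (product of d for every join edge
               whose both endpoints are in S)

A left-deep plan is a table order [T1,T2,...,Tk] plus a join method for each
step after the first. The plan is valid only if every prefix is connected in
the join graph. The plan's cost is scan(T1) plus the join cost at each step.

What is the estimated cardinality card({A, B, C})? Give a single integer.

Tables in S: A(80), B(100), C(150)
Edges inside S: A-B(d=10), B-C(d=6)
numerator = 80 * 100 * 150 = 1200000
denominator = 10 * 6 = 60
card(S) = 1200000 / 60 = 20000

20000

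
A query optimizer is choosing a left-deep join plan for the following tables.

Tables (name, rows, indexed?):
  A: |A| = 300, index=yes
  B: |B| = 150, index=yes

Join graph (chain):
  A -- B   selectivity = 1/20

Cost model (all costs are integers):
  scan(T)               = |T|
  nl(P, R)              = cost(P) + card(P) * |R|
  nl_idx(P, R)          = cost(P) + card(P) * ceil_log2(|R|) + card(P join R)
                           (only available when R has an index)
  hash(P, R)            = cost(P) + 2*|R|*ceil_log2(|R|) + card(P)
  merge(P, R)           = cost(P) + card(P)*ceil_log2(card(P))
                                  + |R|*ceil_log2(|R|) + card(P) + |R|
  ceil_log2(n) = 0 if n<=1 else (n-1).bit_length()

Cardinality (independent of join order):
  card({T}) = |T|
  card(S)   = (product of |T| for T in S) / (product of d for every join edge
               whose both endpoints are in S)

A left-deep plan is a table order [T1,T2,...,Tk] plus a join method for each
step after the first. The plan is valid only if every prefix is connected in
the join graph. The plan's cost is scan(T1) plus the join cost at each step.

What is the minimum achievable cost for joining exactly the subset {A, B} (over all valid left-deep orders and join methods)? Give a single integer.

3000

Selinger DP over subsets of {A,B}:
  {A}: scan cost=300, card=300
  {B}: scan cost=150, card=150
  {AB}: card=2250; try (B,hash)→3000, (A,nl_idx)→3750, (A,merge)→4500, (B,merge)→4650, (B,nl_idx)→4950, (A,hash)→5700 …(+2); best=3000 via (B,hash)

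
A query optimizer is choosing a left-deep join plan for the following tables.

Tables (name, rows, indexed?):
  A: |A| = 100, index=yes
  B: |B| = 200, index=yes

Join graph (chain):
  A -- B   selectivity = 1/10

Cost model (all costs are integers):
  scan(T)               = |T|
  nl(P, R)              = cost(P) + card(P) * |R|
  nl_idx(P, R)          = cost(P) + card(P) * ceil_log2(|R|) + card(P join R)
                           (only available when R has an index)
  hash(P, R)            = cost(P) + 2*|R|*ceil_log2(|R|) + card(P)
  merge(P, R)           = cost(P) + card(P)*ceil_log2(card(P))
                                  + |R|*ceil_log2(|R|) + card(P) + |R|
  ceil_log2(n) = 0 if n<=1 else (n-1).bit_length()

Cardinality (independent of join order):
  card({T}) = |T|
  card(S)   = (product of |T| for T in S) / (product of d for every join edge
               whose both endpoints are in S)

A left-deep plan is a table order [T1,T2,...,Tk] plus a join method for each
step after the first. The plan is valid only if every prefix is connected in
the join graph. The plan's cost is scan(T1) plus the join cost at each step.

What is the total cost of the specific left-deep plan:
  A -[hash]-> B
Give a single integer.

step 1: scan A: cost=100, card=100
step 2: join B via hash
    card(P join B) = 100*200/(10) = 2000
    cost = 100 + 2*200*8 + 100 = 3400

3400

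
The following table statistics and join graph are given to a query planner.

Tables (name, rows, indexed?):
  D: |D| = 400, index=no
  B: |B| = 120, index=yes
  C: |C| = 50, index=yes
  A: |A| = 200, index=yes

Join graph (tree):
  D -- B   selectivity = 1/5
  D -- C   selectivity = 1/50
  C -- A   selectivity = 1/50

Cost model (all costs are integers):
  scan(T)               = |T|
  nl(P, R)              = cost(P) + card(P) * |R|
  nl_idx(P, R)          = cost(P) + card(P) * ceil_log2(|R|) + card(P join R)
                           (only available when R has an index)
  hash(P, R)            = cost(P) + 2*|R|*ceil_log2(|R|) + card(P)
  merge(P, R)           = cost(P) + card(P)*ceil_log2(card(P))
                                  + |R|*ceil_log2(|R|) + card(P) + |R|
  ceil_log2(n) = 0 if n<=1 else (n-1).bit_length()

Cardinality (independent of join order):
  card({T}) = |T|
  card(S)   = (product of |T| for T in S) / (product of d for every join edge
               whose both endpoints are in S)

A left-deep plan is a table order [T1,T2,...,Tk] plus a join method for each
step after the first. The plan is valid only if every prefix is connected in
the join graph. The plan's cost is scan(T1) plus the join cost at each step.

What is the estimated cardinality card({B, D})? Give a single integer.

9600

Tables in S: B(120), D(400)
Edges inside S: D-B(d=5)
numerator = 120 * 400 = 48000
denominator = 5 = 5
card(S) = 48000 / 5 = 9600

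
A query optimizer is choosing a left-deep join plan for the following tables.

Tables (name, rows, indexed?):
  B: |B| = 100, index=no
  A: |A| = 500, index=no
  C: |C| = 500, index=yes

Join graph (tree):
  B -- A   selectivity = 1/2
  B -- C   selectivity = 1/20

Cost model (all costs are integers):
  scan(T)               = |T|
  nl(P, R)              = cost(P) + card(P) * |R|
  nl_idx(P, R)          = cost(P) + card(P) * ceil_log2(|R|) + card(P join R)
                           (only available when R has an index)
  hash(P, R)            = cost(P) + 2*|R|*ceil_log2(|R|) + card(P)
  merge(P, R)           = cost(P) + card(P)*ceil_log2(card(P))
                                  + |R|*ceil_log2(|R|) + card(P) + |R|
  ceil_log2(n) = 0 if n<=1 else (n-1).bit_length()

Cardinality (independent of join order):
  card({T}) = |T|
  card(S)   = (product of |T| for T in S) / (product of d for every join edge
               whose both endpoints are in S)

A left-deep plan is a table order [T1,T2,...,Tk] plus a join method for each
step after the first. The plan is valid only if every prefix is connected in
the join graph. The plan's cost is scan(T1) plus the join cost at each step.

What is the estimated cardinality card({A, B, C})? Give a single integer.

625000

Tables in S: A(500), B(100), C(500)
Edges inside S: B-A(d=2), B-C(d=20)
numerator = 500 * 100 * 500 = 25000000
denominator = 2 * 20 = 40
card(S) = 25000000 / 40 = 625000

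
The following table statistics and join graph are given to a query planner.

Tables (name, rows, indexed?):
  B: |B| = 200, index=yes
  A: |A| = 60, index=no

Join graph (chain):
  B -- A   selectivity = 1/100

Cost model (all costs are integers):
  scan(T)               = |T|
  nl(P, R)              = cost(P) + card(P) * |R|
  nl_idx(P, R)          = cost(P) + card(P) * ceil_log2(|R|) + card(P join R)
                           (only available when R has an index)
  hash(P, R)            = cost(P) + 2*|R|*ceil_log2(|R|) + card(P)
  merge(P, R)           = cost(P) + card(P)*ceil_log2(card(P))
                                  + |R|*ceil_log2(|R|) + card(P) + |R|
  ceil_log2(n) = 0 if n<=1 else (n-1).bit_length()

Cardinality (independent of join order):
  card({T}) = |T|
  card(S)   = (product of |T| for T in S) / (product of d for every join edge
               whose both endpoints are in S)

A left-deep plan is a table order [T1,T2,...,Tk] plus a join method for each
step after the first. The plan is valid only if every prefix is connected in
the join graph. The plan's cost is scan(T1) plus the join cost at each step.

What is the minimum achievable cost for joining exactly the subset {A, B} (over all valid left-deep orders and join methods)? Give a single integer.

660

Selinger DP over subsets of {A,B}:
  {B}: scan cost=200, card=200
  {A}: scan cost=60, card=60
  {AB}: card=120; try (B,nl_idx)→660, (A,hash)→1120, (B,merge)→2280, (A,merge)→2420, (B,hash)→3320, (B,nl)→12060 …(+1); best=660 via (B,nl_idx)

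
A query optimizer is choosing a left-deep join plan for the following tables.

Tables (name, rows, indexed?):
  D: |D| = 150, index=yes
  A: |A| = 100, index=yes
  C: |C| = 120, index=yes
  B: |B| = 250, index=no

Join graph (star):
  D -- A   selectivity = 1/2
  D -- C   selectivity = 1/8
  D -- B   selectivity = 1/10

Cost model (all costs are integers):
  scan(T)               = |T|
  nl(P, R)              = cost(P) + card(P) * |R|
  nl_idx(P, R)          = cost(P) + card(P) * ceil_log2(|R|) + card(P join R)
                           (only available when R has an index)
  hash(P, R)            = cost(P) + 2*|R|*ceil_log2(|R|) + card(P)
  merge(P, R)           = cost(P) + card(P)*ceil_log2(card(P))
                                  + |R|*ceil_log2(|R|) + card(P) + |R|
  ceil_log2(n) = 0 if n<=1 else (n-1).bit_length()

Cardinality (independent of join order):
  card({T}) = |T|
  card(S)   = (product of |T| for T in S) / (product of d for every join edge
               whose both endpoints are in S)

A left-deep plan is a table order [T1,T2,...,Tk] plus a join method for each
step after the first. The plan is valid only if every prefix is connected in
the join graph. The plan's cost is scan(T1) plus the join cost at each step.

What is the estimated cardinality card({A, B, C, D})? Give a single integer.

Tables in S: A(100), B(250), C(120), D(150)
Edges inside S: D-A(d=2), D-C(d=8), D-B(d=10)
numerator = 100 * 250 * 120 * 150 = 450000000
denominator = 2 * 8 * 10 = 160
card(S) = 450000000 / 160 = 2812500

2812500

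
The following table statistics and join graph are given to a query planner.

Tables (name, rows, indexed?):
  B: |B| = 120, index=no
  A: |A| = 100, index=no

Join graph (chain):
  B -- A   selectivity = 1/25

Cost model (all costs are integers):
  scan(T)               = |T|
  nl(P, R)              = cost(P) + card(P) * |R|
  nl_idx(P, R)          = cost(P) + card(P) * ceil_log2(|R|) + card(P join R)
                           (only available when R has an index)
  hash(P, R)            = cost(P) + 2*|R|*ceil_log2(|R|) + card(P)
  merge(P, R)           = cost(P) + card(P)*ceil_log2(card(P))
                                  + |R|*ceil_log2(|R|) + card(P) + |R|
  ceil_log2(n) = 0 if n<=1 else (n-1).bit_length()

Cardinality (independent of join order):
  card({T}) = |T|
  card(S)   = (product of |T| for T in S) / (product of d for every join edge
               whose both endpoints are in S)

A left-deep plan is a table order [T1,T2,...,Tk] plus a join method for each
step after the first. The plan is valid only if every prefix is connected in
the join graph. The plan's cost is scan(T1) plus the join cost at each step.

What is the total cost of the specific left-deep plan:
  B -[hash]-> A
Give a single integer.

1640

step 1: scan B: cost=120, card=120
step 2: join A via hash
    card(P join A) = 120*100/(25) = 480
    cost = 120 + 2*100*7 + 120 = 1640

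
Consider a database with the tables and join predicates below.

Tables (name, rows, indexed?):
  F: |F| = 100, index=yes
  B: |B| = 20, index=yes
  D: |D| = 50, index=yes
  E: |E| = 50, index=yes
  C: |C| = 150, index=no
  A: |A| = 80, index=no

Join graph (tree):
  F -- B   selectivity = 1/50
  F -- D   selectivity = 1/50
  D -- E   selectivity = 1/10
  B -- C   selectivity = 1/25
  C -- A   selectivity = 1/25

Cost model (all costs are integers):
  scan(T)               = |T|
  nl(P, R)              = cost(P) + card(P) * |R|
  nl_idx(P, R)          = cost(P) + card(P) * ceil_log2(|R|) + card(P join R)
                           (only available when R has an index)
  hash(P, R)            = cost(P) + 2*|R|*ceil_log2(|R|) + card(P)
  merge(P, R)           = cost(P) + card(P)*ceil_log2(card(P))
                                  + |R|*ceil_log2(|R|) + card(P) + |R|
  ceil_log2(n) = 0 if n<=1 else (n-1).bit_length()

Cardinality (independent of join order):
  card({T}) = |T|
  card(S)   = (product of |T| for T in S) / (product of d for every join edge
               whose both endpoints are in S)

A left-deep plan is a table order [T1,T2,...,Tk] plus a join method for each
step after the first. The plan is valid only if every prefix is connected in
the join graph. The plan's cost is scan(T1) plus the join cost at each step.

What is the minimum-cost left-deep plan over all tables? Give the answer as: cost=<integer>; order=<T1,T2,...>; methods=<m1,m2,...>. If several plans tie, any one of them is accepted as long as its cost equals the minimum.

cost=4838; order=B,F,D,C,A,E; methods=nl_idx,nl_idx,merge,hash,hash

Selinger DP (subsets sized 1..n):
  {F}: scan cost=100, card=100
  {B}: scan cost=20, card=20
  {D}: scan cost=50, card=50
  {E}: scan cost=50, card=50
  {C}: scan cost=150, card=150
  {A}: scan cost=80, card=80
  {BF}: card=40; try (F,nl_idx)→200, (B,hash)→400, (B,nl_idx)→640, (F,merge)→940, (B,merge)→1020, (F,hash)→1440 …(+2); best=200 via (F,nl_idx)
  {DF}: card=100; try (F,nl_idx)→500, (D,hash)→800, (D,nl_idx)→800, (F,merge)→1200, (D,merge)→1250, (F,hash)→1500 …(+2); best=500 via (F,nl_idx)
  {BC}: card=120; try (B,hash)→500, (B,nl_idx)→1020, (C,merge)→1490, (B,merge)→1620, (C,hash)→2440, (C,nl)→3020 …(+1); best=500 via (B,hash)
  {DE}: card=250; try (E,nl_idx)→600, (D,nl_idx)→600, (E,hash)→700, (D,hash)→700, (E,merge)→750, (D,merge)→750 …(+2); best=600 via (E,nl_idx)
  {AC}: card=480; try (A,hash)→1420, (C,merge)→2070, (A,merge)→2140, (C,hash)→2560, (C,nl)→12080, (A,nl)→12150; best=1420 via (A,hash)
  {BDF}: card=40; try (D,nl_idx)→480, (B,hash)→800, (D,merge)→830, (D,hash)→840, (B,nl_idx)→1040, (B,merge)→1420 …(+2); best=480 via (D,nl_idx)
  {BCF}: card=240; try (F,nl_idx)→1580, (C,merge)→1830, (F,hash)→2020, (F,merge)→2260, (C,hash)→2640, (C,nl)→6200 …(+1); best=1580 via (F,nl_idx)
  {DEF}: card=500; try (E,hash)→1200, (E,nl_idx)→1600, (E,merge)→1650, (F,hash)→2250, (F,nl_idx)→2850, (F,merge)→3650 …(+2); best=1200 via (E,hash)
  {ABC}: card=384; try (A,hash)→1740, (B,hash)→2100, (A,merge)→2100, (B,nl_idx)→4204, (B,merge)→6340, (A,nl)→10100 …(+1); best=1740 via (A,hash)
  {BDEF}: card=200; try (E,nl_idx)→920, (E,merge)→1110, (E,hash)→1120, (B,hash)→1900, (E,nl)→2480, (B,nl_idx)→3900 …(+2); best=920 via (E,nl_idx)
  {BCDF}: card=240; try (C,merge)→2110, (D,hash)→2420, (C,hash)→2920, (D,nl_idx)→3260, (D,merge)→4090, (C,nl)→6480 …(+1); best=2110 via (C,merge)
  {ABCF}: card=768; try (A,hash)→2940, (F,hash)→3524, (A,merge)→4380, (F,nl_idx)→5196, (F,merge)→6380, (A,nl)→20780 …(+1); best=2940 via (A,hash)
  {BCDEF}: card=1200; try (E,hash)→2950, (C,hash)→3520, (C,merge)→4070, (E,merge)→4620, (E,nl_idx)→4750, (E,nl)→14110 …(+1); best=2950 via (E,hash)
  {ABCDF}: card=768; try (A,hash)→3470, (D,hash)→4308, (A,merge)→4910, (D,nl_idx)→8316, (D,merge)→11738, (A,nl)→21310 …(+1); best=3470 via (A,hash)
  {ABCDEF}: card=3840; try (E,hash)→4838, (A,hash)→5270, (E,nl_idx)→11918, (E,merge)→12268, (A,merge)→17990, (E,nl)→41870 …(+1); best=4838 via (E,hash)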